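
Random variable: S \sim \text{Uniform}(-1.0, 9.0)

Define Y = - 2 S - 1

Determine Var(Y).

For Y = aS + b: Var(Y) = a² * Var(S)
Var(S) = (9 + 1)^2/12 = 8.3333333
Var(Y) = (-2)² * 8.3333333 = 4 * 8.3333333 = 33.333333

33.333333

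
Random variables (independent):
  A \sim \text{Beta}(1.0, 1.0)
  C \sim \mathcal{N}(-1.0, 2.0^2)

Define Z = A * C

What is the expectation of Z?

For independent RVs: E[XY] = E[X]*E[Y]
E[A] = 0.5
E[C] = -1
E[Z] = 0.5 * (-1) = -0.5

-0.5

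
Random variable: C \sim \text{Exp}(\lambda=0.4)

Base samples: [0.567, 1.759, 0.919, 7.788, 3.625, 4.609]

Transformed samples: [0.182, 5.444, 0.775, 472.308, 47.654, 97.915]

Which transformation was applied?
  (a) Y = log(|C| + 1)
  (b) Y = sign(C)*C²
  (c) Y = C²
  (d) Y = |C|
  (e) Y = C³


Checking option (e) Y = C³:
  C = 0.567 -> Y = 0.182 ✓
  C = 1.759 -> Y = 5.444 ✓
  C = 0.919 -> Y = 0.775 ✓
All samples match this transformation.

(e) C³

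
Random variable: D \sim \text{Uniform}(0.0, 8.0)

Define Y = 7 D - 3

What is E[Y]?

For Y = 7D - 3:
E[Y] = 7 * E[D] - 3
E[D] = (0 + 8)/2 = 4
E[Y] = 7 * 4 - 3 = 25

25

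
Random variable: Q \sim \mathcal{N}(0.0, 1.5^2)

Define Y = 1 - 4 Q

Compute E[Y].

For Y = -4Q + 1:
E[Y] = -4 * E[Q] + 1
E[Q] = 0.0 = 0
E[Y] = -4 * 0 + 1 = 1

1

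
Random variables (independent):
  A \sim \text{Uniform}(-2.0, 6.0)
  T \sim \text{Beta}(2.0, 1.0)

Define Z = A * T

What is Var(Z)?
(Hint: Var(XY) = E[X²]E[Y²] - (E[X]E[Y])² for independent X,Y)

Var(XY) = E[X²]E[Y²] - (E[X]E[Y])²
E[A] = 2, Var(A) = 5.3333333
E[T] = 0.66666667, Var(T) = 0.055555556
E[A²] = 5.3333333 + 2² = 9.3333333
E[T²] = 0.055555556 + 0.66666667² = 0.5
Var(Z) = 9.3333333*0.5 - (2*0.66666667)²
= 4.6666667 - 1.7777778 = 2.8888889

2.8888889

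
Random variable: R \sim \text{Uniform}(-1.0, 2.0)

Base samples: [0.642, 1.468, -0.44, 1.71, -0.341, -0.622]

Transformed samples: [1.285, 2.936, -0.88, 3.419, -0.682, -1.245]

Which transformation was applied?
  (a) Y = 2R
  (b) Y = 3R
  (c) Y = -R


Checking option (a) Y = 2R:
  R = 0.642 -> Y = 1.285 ✓
  R = 1.468 -> Y = 2.936 ✓
  R = -0.44 -> Y = -0.88 ✓
All samples match this transformation.

(a) 2R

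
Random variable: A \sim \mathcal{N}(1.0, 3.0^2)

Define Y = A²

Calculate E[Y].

E[A²] = Var(A) + (E[A])² = 9 + 1 = 10

10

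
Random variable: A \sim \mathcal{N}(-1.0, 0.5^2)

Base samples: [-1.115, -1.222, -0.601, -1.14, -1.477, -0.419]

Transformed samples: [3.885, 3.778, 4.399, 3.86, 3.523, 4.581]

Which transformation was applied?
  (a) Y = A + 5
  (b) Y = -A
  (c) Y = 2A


Checking option (a) Y = A + 5:
  A = -1.115 -> Y = 3.885 ✓
  A = -1.222 -> Y = 3.778 ✓
  A = -0.601 -> Y = 4.399 ✓
All samples match this transformation.

(a) A + 5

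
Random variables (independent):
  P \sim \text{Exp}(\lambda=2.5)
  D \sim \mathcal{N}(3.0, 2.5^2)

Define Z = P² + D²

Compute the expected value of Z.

E[Z] = E[P²] + E[D²]
E[P²] = Var(P) + E[P]² = 0.16 + 0.16 = 0.32
E[D²] = Var(D) + E[D]² = 6.25 + 9 = 15.25
E[Z] = 0.32 + 15.25 = 15.57

15.57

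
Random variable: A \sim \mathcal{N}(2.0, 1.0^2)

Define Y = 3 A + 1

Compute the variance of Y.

For Y = aA + b: Var(Y) = a² * Var(A)
Var(A) = 1.0^2 = 1
Var(Y) = 3² * 1 = 9 * 1 = 9

9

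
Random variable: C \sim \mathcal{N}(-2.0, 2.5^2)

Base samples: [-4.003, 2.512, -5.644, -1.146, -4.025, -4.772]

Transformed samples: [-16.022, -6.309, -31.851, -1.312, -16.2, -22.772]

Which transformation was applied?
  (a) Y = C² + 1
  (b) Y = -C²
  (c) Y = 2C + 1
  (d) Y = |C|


Checking option (b) Y = -C²:
  C = -4.003 -> Y = -16.022 ✓
  C = 2.512 -> Y = -6.309 ✓
  C = -5.644 -> Y = -31.851 ✓
All samples match this transformation.

(b) -C²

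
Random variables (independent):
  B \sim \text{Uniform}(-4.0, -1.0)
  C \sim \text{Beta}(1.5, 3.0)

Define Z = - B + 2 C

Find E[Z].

E[Z] = -1*E[B] + 2*E[C]
E[B] = -2.5
E[C] = 0.33333333
E[Z] = -1*(-2.5) + 2*0.33333333 = 3.1666667

3.1666667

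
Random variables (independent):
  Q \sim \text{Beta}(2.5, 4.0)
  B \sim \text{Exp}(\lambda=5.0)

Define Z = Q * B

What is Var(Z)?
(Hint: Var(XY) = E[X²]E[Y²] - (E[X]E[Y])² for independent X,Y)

Var(XY) = E[X²]E[Y²] - (E[X]E[Y])²
E[Q] = 0.38461538, Var(Q) = 0.031558185
E[B] = 0.2, Var(B) = 0.04
E[Q²] = 0.031558185 + 0.38461538² = 0.17948718
E[B²] = 0.04 + 0.2² = 0.08
Var(Z) = 0.17948718*0.08 - (0.38461538*0.2)²
= 0.014358974 - 0.0059171598 = 0.0084418146

0.0084418146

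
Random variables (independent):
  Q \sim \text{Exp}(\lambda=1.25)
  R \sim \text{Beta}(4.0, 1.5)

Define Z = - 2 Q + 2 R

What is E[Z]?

E[Z] = -2*E[Q] + 2*E[R]
E[Q] = 0.8
E[R] = 0.72727273
E[Z] = -2*0.8 + 2*0.72727273 = -0.14545455

-0.14545455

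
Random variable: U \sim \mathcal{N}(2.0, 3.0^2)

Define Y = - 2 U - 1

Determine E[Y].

For Y = -2U - 1:
E[Y] = -2 * E[U] - 1
E[U] = 2.0 = 2
E[Y] = -2 * 2 - 1 = -5

-5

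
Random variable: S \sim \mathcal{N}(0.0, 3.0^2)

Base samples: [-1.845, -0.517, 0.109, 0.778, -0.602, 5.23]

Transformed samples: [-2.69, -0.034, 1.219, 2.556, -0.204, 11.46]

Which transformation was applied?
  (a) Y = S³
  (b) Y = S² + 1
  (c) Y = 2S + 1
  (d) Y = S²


Checking option (c) Y = 2S + 1:
  S = -1.845 -> Y = -2.69 ✓
  S = -0.517 -> Y = -0.034 ✓
  S = 0.109 -> Y = 1.219 ✓
All samples match this transformation.

(c) 2S + 1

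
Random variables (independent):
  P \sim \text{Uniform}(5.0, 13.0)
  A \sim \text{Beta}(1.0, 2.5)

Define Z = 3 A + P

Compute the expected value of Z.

E[Z] = 1*E[P] + 3*E[A]
E[P] = 9
E[A] = 0.28571429
E[Z] = 1*9 + 3*0.28571429 = 9.8571429

9.8571429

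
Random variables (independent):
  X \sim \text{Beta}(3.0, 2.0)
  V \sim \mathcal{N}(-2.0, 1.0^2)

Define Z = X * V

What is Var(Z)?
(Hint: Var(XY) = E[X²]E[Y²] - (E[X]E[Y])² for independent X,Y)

Var(XY) = E[X²]E[Y²] - (E[X]E[Y])²
E[X] = 0.6, Var(X) = 0.04
E[V] = -2, Var(V) = 1
E[X²] = 0.04 + 0.6² = 0.4
E[V²] = 1 + (-2)² = 5
Var(Z) = 0.4*5 - (0.6*(-2))²
= 2 - 1.44 = 0.56

0.56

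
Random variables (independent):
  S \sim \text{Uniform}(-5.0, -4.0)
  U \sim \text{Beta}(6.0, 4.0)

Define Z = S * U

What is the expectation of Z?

For independent RVs: E[XY] = E[X]*E[Y]
E[S] = -4.5
E[U] = 0.6
E[Z] = -4.5 * 0.6 = -2.7

-2.7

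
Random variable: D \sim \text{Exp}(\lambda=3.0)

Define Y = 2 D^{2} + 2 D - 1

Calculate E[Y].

E[Y] = 2*E[D²] + 2*E[D] - 1
E[D] = 0.33333333
E[D²] = Var(D) + (E[D])² = 0.11111111 + 0.11111111 = 0.22222222
E[Y] = 2*0.22222222 + 2*0.33333333 - 1 = 0.11111111

0.11111111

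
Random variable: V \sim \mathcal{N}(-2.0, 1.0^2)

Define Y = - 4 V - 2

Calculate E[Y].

For Y = -4V - 2:
E[Y] = -4 * E[V] - 2
E[V] = -2.0 = -2
E[Y] = -4 * (-2) - 2 = 6

6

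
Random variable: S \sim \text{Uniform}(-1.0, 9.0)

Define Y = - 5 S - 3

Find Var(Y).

For Y = aS + b: Var(Y) = a² * Var(S)
Var(S) = (9 + 1)^2/12 = 8.3333333
Var(Y) = (-5)² * 8.3333333 = 25 * 8.3333333 = 208.33333

208.33333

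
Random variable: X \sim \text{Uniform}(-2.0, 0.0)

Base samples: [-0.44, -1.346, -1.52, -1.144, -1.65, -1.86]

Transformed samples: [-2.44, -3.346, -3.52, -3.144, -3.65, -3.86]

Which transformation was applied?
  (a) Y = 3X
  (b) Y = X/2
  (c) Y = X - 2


Checking option (c) Y = X - 2:
  X = -0.44 -> Y = -2.44 ✓
  X = -1.346 -> Y = -3.346 ✓
  X = -1.52 -> Y = -3.52 ✓
All samples match this transformation.

(c) X - 2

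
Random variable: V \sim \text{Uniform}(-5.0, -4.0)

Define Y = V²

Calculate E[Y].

Using E[X²] = Var(X) + (E[X])²:
E[V] = -4.5
Var(V) = (-4 + 5)^2/12 = 0.083333333
E[V²] = 0.083333333 + (-4.5)² = 0.083333333 + 20.25 = 20.333333

20.333333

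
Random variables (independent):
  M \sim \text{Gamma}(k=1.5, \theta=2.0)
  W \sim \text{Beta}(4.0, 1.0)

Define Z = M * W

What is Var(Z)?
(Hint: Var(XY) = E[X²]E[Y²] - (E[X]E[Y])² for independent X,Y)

Var(XY) = E[X²]E[Y²] - (E[X]E[Y])²
E[M] = 3, Var(M) = 6
E[W] = 0.8, Var(W) = 0.026666667
E[M²] = 6 + 3² = 15
E[W²] = 0.026666667 + 0.8² = 0.66666667
Var(Z) = 15*0.66666667 - (3*0.8)²
= 10 - 5.76 = 4.24

4.24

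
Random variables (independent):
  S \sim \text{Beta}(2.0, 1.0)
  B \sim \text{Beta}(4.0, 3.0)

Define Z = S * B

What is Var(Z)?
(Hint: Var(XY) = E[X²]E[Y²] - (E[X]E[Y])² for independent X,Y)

Var(XY) = E[X²]E[Y²] - (E[X]E[Y])²
E[S] = 0.66666667, Var(S) = 0.055555556
E[B] = 0.57142857, Var(B) = 0.030612245
E[S²] = 0.055555556 + 0.66666667² = 0.5
E[B²] = 0.030612245 + 0.57142857² = 0.35714286
Var(Z) = 0.5*0.35714286 - (0.66666667*0.57142857)²
= 0.17857143 - 0.14512472 = 0.033446712

0.033446712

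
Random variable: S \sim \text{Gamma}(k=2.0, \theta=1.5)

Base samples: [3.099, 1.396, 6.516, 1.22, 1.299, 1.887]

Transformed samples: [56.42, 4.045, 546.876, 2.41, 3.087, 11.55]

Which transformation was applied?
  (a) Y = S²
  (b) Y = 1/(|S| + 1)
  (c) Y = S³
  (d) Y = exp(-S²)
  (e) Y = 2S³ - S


Checking option (e) Y = 2S³ - S:
  S = 3.099 -> Y = 56.42 ✓
  S = 1.396 -> Y = 4.045 ✓
  S = 6.516 -> Y = 546.876 ✓
All samples match this transformation.

(e) 2S³ - S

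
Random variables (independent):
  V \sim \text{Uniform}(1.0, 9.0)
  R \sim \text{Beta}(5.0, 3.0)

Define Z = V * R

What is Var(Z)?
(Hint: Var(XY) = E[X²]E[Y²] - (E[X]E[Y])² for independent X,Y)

Var(XY) = E[X²]E[Y²] - (E[X]E[Y])²
E[V] = 5, Var(V) = 5.3333333
E[R] = 0.625, Var(R) = 0.026041667
E[V²] = 5.3333333 + 5² = 30.333333
E[R²] = 0.026041667 + 0.625² = 0.41666667
Var(Z) = 30.333333*0.41666667 - (5*0.625)²
= 12.638889 - 9.765625 = 2.8732639

2.8732639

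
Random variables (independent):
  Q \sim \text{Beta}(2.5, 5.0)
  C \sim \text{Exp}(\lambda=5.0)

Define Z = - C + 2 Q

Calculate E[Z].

E[Z] = 2*E[Q] - 1*E[C]
E[Q] = 0.33333333
E[C] = 0.2
E[Z] = 2*0.33333333 - 1*0.2 = 0.46666667

0.46666667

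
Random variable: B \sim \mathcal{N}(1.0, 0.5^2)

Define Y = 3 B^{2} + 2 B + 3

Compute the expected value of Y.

E[Y] = 3*E[B²] + 2*E[B] + 3
E[B] = 1
E[B²] = Var(B) + (E[B])² = 0.25 + 1 = 1.25
E[Y] = 3*1.25 + 2*1 + 3 = 8.75

8.75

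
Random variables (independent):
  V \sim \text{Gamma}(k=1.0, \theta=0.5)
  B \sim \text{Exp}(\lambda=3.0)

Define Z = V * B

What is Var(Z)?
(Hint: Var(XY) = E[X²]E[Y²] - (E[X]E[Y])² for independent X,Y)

Var(XY) = E[X²]E[Y²] - (E[X]E[Y])²
E[V] = 0.5, Var(V) = 0.25
E[B] = 0.33333333, Var(B) = 0.11111111
E[V²] = 0.25 + 0.5² = 0.5
E[B²] = 0.11111111 + 0.33333333² = 0.22222222
Var(Z) = 0.5*0.22222222 - (0.5*0.33333333)²
= 0.11111111 - 0.027777778 = 0.083333333

0.083333333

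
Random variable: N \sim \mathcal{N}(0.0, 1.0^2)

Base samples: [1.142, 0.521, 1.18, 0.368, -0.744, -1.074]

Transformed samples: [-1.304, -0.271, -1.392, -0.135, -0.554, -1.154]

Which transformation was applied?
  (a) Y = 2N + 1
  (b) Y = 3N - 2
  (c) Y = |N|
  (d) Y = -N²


Checking option (d) Y = -N²:
  N = 1.142 -> Y = -1.304 ✓
  N = 0.521 -> Y = -0.271 ✓
  N = 1.18 -> Y = -1.392 ✓
All samples match this transformation.

(d) -N²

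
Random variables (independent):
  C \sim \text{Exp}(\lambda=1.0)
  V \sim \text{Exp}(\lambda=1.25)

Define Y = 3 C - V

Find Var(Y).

For independent RVs: Var(aX + bY) = a²Var(X) + b²Var(Y)
Var(C) = 1
Var(V) = 0.64
Var(Y) = 3²*1 + (-1)²*0.64
= 9*1 + 1*0.64 = 9.64

9.64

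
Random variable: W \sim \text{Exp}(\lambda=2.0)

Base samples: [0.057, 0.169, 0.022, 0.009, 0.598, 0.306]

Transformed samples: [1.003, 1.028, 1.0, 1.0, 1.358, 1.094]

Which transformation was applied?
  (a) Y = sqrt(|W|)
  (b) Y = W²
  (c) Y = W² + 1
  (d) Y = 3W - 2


Checking option (c) Y = W² + 1:
  W = 0.057 -> Y = 1.003 ✓
  W = 0.169 -> Y = 1.028 ✓
  W = 0.022 -> Y = 1.0 ✓
All samples match this transformation.

(c) W² + 1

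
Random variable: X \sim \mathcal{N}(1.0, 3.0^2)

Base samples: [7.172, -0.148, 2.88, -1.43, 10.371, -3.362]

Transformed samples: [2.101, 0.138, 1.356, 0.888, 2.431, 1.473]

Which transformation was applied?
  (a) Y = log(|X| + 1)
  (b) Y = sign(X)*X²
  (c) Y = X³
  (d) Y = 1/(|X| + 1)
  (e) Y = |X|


Checking option (a) Y = log(|X| + 1):
  X = 7.172 -> Y = 2.101 ✓
  X = -0.148 -> Y = 0.138 ✓
  X = 2.88 -> Y = 1.356 ✓
All samples match this transformation.

(a) log(|X| + 1)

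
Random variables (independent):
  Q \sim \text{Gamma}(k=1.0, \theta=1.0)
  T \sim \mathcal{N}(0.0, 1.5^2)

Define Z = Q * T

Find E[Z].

For independent RVs: E[XY] = E[X]*E[Y]
E[Q] = 1
E[T] = 0
E[Z] = 1 * 0 = 0

0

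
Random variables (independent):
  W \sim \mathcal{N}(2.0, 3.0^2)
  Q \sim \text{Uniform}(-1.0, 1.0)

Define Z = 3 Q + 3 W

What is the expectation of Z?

E[Z] = 3*E[W] + 3*E[Q]
E[W] = 2
E[Q] = 0
E[Z] = 3*2 + 3*0 = 6

6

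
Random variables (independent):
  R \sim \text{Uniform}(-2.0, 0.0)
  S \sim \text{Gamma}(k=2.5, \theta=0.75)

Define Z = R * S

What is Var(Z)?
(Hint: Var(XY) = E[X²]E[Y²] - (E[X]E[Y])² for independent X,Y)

Var(XY) = E[X²]E[Y²] - (E[X]E[Y])²
E[R] = -1, Var(R) = 0.33333333
E[S] = 1.875, Var(S) = 1.40625
E[R²] = 0.33333333 + (-1)² = 1.3333333
E[S²] = 1.40625 + 1.875² = 4.921875
Var(Z) = 1.3333333*4.921875 - (-1*1.875)²
= 6.5625 - 3.515625 = 3.046875

3.046875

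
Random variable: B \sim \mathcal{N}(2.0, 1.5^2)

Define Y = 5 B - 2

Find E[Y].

For Y = 5B - 2:
E[Y] = 5 * E[B] - 2
E[B] = 2.0 = 2
E[Y] = 5 * 2 - 2 = 8

8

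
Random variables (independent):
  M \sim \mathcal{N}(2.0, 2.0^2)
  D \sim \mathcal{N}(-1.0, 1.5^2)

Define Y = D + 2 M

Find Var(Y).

For independent RVs: Var(aX + bY) = a²Var(X) + b²Var(Y)
Var(M) = 4
Var(D) = 2.25
Var(Y) = 2²*4 + 1²*2.25
= 4*4 + 1*2.25 = 18.25

18.25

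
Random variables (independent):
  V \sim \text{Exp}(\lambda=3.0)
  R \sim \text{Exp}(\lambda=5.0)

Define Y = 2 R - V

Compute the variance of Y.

For independent RVs: Var(aX + bY) = a²Var(X) + b²Var(Y)
Var(V) = 0.11111111
Var(R) = 0.04
Var(Y) = (-1)²*0.11111111 + 2²*0.04
= 1*0.11111111 + 4*0.04 = 0.27111111

0.27111111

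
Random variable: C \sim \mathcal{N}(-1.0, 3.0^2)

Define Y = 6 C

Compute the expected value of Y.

For Y = 6C:
E[Y] = 6 * E[C]
E[C] = -1.0 = -1
E[Y] = 6 * (-1) = -6

-6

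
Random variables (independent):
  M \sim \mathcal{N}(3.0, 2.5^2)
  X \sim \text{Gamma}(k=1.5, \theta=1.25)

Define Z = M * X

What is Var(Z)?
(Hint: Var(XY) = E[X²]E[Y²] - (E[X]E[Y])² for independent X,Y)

Var(XY) = E[X²]E[Y²] - (E[X]E[Y])²
E[M] = 3, Var(M) = 6.25
E[X] = 1.875, Var(X) = 2.34375
E[M²] = 6.25 + 3² = 15.25
E[X²] = 2.34375 + 1.875² = 5.859375
Var(Z) = 15.25*5.859375 - (3*1.875)²
= 89.355469 - 31.640625 = 57.714844

57.714844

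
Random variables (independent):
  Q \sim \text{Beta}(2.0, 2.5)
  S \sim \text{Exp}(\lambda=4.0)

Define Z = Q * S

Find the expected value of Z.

For independent RVs: E[XY] = E[X]*E[Y]
E[Q] = 0.44444444
E[S] = 0.25
E[Z] = 0.44444444 * 0.25 = 0.11111111

0.11111111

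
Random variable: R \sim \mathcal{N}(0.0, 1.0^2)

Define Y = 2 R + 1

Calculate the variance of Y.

For Y = aR + b: Var(Y) = a² * Var(R)
Var(R) = 1.0^2 = 1
Var(Y) = 2² * 1 = 4 * 1 = 4

4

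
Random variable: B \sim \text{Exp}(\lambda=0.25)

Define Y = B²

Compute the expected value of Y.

Using E[X²] = Var(X) + (E[X])²:
E[B] = 4
Var(B) = 1/0.25^2 = 16
E[B²] = 16 + 4² = 16 + 16 = 32

32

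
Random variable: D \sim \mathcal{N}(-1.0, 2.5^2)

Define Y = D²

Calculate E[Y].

E[D²] = Var(D) + (E[D])² = 6.25 + 1 = 7.25

7.25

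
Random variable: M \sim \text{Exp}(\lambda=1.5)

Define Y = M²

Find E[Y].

Using E[X²] = Var(X) + (E[X])²:
E[M] = 0.66666667
Var(M) = 1/1.5^2 = 0.44444444
E[M²] = 0.44444444 + 0.66666667² = 0.44444444 + 0.44444444 = 0.88888889

0.88888889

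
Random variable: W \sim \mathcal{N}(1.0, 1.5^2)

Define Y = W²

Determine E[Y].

E[W²] = Var(W) + (E[W])² = 2.25 + 1 = 3.25

3.25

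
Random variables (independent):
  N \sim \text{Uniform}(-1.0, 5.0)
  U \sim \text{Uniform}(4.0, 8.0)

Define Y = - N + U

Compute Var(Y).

For independent RVs: Var(aX + bY) = a²Var(X) + b²Var(Y)
Var(N) = 3
Var(U) = 1.3333333
Var(Y) = (-1)²*3 + 1²*1.3333333
= 1*3 + 1*1.3333333 = 4.3333333

4.3333333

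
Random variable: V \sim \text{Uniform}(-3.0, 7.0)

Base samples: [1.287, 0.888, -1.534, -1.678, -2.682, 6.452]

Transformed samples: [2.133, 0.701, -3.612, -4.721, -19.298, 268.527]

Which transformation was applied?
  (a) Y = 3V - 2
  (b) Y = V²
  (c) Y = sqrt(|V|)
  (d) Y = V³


Checking option (d) Y = V³:
  V = 1.287 -> Y = 2.133 ✓
  V = 0.888 -> Y = 0.701 ✓
  V = -1.534 -> Y = -3.612 ✓
All samples match this transformation.

(d) V³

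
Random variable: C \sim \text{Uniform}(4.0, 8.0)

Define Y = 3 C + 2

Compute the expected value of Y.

For Y = 3C + 2:
E[Y] = 3 * E[C] + 2
E[C] = (4 + 8)/2 = 6
E[Y] = 3 * 6 + 2 = 20

20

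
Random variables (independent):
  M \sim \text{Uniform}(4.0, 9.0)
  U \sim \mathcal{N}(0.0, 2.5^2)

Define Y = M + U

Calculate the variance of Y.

For independent RVs: Var(aX + bY) = a²Var(X) + b²Var(Y)
Var(M) = 2.0833333
Var(U) = 6.25
Var(Y) = 1²*2.0833333 + 1²*6.25
= 1*2.0833333 + 1*6.25 = 8.3333333

8.3333333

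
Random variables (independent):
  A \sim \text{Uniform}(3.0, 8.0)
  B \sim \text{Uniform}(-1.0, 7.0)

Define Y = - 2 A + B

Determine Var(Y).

For independent RVs: Var(aX + bY) = a²Var(X) + b²Var(Y)
Var(A) = 2.0833333
Var(B) = 5.3333333
Var(Y) = (-2)²*2.0833333 + 1²*5.3333333
= 4*2.0833333 + 1*5.3333333 = 13.666667

13.666667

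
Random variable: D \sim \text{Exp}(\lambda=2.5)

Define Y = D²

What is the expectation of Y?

Using E[X²] = Var(X) + (E[X])²:
E[D] = 0.4
Var(D) = 1/2.5^2 = 0.16
E[D²] = 0.16 + 0.4² = 0.16 + 0.16 = 0.32

0.32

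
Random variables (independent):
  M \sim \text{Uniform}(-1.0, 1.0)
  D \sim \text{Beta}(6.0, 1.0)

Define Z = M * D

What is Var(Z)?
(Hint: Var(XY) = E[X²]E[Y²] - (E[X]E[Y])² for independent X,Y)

Var(XY) = E[X²]E[Y²] - (E[X]E[Y])²
E[M] = 0, Var(M) = 0.33333333
E[D] = 0.85714286, Var(D) = 0.015306122
E[M²] = 0.33333333 + 0² = 0.33333333
E[D²] = 0.015306122 + 0.85714286² = 0.75
Var(Z) = 0.33333333*0.75 - (0*0.85714286)²
= 0.25 - 0 = 0.25

0.25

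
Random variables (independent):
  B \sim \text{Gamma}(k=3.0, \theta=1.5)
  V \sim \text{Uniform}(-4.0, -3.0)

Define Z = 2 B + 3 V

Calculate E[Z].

E[Z] = 2*E[B] + 3*E[V]
E[B] = 4.5
E[V] = -3.5
E[Z] = 2*4.5 + 3*(-3.5) = -1.5

-1.5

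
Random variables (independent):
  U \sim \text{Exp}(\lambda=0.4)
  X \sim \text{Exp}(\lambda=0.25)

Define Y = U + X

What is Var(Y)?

For independent RVs: Var(aX + bY) = a²Var(X) + b²Var(Y)
Var(U) = 6.25
Var(X) = 16
Var(Y) = 1²*6.25 + 1²*16
= 1*6.25 + 1*16 = 22.25

22.25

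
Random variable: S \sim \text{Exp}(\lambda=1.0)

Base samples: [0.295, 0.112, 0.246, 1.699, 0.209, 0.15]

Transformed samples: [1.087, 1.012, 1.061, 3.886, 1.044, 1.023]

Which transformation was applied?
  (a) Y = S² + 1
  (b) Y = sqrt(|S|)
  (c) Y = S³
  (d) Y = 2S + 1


Checking option (a) Y = S² + 1:
  S = 0.295 -> Y = 1.087 ✓
  S = 0.112 -> Y = 1.012 ✓
  S = 0.246 -> Y = 1.061 ✓
All samples match this transformation.

(a) S² + 1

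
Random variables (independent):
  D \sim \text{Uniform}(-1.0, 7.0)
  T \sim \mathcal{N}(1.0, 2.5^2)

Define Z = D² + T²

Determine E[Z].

E[Z] = E[D²] + E[T²]
E[D²] = Var(D) + E[D]² = 5.3333333 + 9 = 14.333333
E[T²] = Var(T) + E[T]² = 6.25 + 1 = 7.25
E[Z] = 14.333333 + 7.25 = 21.583333

21.583333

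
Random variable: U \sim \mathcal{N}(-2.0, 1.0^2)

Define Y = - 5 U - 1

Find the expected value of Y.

For Y = -5U - 1:
E[Y] = -5 * E[U] - 1
E[U] = -2.0 = -2
E[Y] = -5 * (-2) - 1 = 9

9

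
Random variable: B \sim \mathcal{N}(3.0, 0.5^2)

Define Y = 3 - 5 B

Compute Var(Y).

For Y = aB + b: Var(Y) = a² * Var(B)
Var(B) = 0.5^2 = 0.25
Var(Y) = (-5)² * 0.25 = 25 * 0.25 = 6.25

6.25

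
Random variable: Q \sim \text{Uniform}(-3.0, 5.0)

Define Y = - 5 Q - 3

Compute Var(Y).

For Y = aQ + b: Var(Y) = a² * Var(Q)
Var(Q) = (5 + 3)^2/12 = 5.3333333
Var(Y) = (-5)² * 5.3333333 = 25 * 5.3333333 = 133.33333

133.33333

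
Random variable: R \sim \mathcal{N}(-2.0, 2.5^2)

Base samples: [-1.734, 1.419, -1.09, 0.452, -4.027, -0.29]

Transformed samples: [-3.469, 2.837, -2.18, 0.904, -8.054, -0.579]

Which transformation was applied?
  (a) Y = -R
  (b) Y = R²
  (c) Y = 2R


Checking option (c) Y = 2R:
  R = -1.734 -> Y = -3.469 ✓
  R = 1.419 -> Y = 2.837 ✓
  R = -1.09 -> Y = -2.18 ✓
All samples match this transformation.

(c) 2R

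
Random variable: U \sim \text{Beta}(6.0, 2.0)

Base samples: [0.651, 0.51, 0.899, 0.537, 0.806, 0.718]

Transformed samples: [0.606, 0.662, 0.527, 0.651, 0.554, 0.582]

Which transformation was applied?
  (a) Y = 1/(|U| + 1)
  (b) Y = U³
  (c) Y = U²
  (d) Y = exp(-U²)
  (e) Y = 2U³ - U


Checking option (a) Y = 1/(|U| + 1):
  U = 0.651 -> Y = 0.606 ✓
  U = 0.51 -> Y = 0.662 ✓
  U = 0.899 -> Y = 0.527 ✓
All samples match this transformation.

(a) 1/(|U| + 1)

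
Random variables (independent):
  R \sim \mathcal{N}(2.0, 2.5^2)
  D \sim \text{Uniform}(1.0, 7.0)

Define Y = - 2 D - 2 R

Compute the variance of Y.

For independent RVs: Var(aX + bY) = a²Var(X) + b²Var(Y)
Var(R) = 6.25
Var(D) = 3
Var(Y) = (-2)²*6.25 + (-2)²*3
= 4*6.25 + 4*3 = 37

37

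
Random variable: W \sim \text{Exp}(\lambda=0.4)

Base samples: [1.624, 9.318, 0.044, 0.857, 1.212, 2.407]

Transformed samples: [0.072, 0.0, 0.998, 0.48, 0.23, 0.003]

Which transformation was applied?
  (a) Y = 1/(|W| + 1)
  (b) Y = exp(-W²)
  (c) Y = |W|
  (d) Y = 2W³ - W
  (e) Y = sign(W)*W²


Checking option (b) Y = exp(-W²):
  W = 1.624 -> Y = 0.072 ✓
  W = 9.318 -> Y = 0.0 ✓
  W = 0.044 -> Y = 0.998 ✓
All samples match this transformation.

(b) exp(-W²)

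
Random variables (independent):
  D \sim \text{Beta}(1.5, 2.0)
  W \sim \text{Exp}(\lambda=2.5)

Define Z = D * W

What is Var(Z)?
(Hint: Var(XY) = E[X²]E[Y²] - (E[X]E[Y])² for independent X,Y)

Var(XY) = E[X²]E[Y²] - (E[X]E[Y])²
E[D] = 0.42857143, Var(D) = 0.054421769
E[W] = 0.4, Var(W) = 0.16
E[D²] = 0.054421769 + 0.42857143² = 0.23809524
E[W²] = 0.16 + 0.4² = 0.32
Var(Z) = 0.23809524*0.32 - (0.42857143*0.4)²
= 0.076190476 - 0.029387755 = 0.046802721

0.046802721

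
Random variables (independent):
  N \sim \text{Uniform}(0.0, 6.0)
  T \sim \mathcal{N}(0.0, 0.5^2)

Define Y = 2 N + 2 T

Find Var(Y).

For independent RVs: Var(aX + bY) = a²Var(X) + b²Var(Y)
Var(N) = 3
Var(T) = 0.25
Var(Y) = 2²*3 + 2²*0.25
= 4*3 + 4*0.25 = 13

13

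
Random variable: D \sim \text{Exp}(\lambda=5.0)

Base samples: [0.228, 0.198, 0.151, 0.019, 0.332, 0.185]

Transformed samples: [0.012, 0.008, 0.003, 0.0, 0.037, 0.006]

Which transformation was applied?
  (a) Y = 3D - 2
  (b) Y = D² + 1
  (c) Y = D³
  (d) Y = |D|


Checking option (c) Y = D³:
  D = 0.228 -> Y = 0.012 ✓
  D = 0.198 -> Y = 0.008 ✓
  D = 0.151 -> Y = 0.003 ✓
All samples match this transformation.

(c) D³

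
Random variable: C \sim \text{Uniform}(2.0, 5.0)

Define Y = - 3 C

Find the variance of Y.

For Y = aC + b: Var(Y) = a² * Var(C)
Var(C) = (5 - 2)^2/12 = 0.75
Var(Y) = (-3)² * 0.75 = 9 * 0.75 = 6.75

6.75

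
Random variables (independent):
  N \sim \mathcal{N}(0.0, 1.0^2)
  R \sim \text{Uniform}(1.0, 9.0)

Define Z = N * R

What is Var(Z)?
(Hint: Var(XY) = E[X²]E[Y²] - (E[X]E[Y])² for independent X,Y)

Var(XY) = E[X²]E[Y²] - (E[X]E[Y])²
E[N] = 0, Var(N) = 1
E[R] = 5, Var(R) = 5.3333333
E[N²] = 1 + 0² = 1
E[R²] = 5.3333333 + 5² = 30.333333
Var(Z) = 1*30.333333 - (0*5)²
= 30.333333 - 0 = 30.333333

30.333333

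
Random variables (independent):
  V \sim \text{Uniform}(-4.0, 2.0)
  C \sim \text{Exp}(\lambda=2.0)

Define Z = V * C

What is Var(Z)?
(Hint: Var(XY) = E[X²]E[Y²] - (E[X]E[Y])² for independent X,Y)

Var(XY) = E[X²]E[Y²] - (E[X]E[Y])²
E[V] = -1, Var(V) = 3
E[C] = 0.5, Var(C) = 0.25
E[V²] = 3 + (-1)² = 4
E[C²] = 0.25 + 0.5² = 0.5
Var(Z) = 4*0.5 - (-1*0.5)²
= 2 - 0.25 = 1.75

1.75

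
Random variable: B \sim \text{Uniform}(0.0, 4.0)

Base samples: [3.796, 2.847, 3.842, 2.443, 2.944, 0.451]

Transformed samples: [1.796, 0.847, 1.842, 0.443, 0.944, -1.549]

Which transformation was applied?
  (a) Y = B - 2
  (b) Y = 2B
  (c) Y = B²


Checking option (a) Y = B - 2:
  B = 3.796 -> Y = 1.796 ✓
  B = 2.847 -> Y = 0.847 ✓
  B = 3.842 -> Y = 1.842 ✓
All samples match this transformation.

(a) B - 2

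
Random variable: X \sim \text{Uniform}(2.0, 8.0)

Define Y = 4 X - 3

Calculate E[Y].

For Y = 4X - 3:
E[Y] = 4 * E[X] - 3
E[X] = (2 + 8)/2 = 5
E[Y] = 4 * 5 - 3 = 17

17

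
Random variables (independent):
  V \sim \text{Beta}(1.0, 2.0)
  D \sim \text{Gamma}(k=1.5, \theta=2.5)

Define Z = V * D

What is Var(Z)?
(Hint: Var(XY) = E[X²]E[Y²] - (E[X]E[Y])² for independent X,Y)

Var(XY) = E[X²]E[Y²] - (E[X]E[Y])²
E[V] = 0.33333333, Var(V) = 0.055555556
E[D] = 3.75, Var(D) = 9.375
E[V²] = 0.055555556 + 0.33333333² = 0.16666667
E[D²] = 9.375 + 3.75² = 23.4375
Var(Z) = 0.16666667*23.4375 - (0.33333333*3.75)²
= 3.90625 - 1.5625 = 2.34375

2.34375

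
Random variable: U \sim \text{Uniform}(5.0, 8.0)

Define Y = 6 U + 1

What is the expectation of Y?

For Y = 6U + 1:
E[Y] = 6 * E[U] + 1
E[U] = (5 + 8)/2 = 6.5
E[Y] = 6 * 6.5 + 1 = 40

40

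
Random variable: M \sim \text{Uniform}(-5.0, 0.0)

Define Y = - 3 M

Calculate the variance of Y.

For Y = aM + b: Var(Y) = a² * Var(M)
Var(M) = (0 + 5)^2/12 = 2.0833333
Var(Y) = (-3)² * 2.0833333 = 9 * 2.0833333 = 18.75

18.75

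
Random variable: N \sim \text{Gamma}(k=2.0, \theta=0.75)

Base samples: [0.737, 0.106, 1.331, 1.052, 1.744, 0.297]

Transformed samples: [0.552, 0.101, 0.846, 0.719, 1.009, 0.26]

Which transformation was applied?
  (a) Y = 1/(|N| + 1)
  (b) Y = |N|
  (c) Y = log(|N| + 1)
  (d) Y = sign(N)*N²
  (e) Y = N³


Checking option (c) Y = log(|N| + 1):
  N = 0.737 -> Y = 0.552 ✓
  N = 0.106 -> Y = 0.101 ✓
  N = 1.331 -> Y = 0.846 ✓
All samples match this transformation.

(c) log(|N| + 1)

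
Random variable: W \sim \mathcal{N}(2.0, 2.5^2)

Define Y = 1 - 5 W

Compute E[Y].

For Y = -5W + 1:
E[Y] = -5 * E[W] + 1
E[W] = 2.0 = 2
E[Y] = -5 * 2 + 1 = -9

-9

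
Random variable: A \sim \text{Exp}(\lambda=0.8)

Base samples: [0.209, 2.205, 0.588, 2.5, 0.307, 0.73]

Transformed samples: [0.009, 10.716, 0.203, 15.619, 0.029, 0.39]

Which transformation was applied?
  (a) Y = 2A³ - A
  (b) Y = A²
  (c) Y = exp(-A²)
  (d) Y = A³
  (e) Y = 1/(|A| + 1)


Checking option (d) Y = A³:
  A = 0.209 -> Y = 0.009 ✓
  A = 2.205 -> Y = 10.716 ✓
  A = 0.588 -> Y = 0.203 ✓
All samples match this transformation.

(d) A³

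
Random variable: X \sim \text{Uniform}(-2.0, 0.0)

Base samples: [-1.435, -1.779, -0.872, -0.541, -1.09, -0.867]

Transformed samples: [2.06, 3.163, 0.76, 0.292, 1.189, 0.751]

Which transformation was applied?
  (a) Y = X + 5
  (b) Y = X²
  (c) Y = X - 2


Checking option (b) Y = X²:
  X = -1.435 -> Y = 2.06 ✓
  X = -1.779 -> Y = 3.163 ✓
  X = -0.872 -> Y = 0.76 ✓
All samples match this transformation.

(b) X²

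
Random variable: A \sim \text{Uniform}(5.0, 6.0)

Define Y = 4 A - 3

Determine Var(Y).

For Y = aA + b: Var(Y) = a² * Var(A)
Var(A) = (6 - 5)^2/12 = 0.083333333
Var(Y) = 4² * 0.083333333 = 16 * 0.083333333 = 1.3333333

1.3333333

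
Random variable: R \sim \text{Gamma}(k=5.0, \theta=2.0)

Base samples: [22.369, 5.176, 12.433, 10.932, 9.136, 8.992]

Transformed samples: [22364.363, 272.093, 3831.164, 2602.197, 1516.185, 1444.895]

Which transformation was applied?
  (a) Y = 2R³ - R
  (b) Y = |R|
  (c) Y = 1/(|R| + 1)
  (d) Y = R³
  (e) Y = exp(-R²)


Checking option (a) Y = 2R³ - R:
  R = 22.369 -> Y = 22364.363 ✓
  R = 5.176 -> Y = 272.093 ✓
  R = 12.433 -> Y = 3831.164 ✓
All samples match this transformation.

(a) 2R³ - R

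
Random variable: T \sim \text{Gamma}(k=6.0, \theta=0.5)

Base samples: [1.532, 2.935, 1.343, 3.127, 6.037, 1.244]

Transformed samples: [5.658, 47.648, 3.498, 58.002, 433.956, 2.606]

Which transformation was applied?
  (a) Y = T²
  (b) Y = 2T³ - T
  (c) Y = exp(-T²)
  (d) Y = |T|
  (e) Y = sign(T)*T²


Checking option (b) Y = 2T³ - T:
  T = 1.532 -> Y = 5.658 ✓
  T = 2.935 -> Y = 47.648 ✓
  T = 1.343 -> Y = 3.498 ✓
All samples match this transformation.

(b) 2T³ - T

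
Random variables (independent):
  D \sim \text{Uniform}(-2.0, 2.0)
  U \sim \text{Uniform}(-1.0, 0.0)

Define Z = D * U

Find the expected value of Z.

For independent RVs: E[XY] = E[X]*E[Y]
E[D] = 0
E[U] = -0.5
E[Z] = 0 * (-0.5) = 0

0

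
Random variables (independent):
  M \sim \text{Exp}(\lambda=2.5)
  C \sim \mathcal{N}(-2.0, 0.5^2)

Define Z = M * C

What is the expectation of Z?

For independent RVs: E[XY] = E[X]*E[Y]
E[M] = 0.4
E[C] = -2
E[Z] = 0.4 * (-2) = -0.8

-0.8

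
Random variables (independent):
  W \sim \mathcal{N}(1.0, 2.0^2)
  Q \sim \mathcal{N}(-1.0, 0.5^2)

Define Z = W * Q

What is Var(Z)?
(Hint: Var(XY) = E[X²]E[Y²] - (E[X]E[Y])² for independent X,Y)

Var(XY) = E[X²]E[Y²] - (E[X]E[Y])²
E[W] = 1, Var(W) = 4
E[Q] = -1, Var(Q) = 0.25
E[W²] = 4 + 1² = 5
E[Q²] = 0.25 + (-1)² = 1.25
Var(Z) = 5*1.25 - (1*(-1))²
= 6.25 - 1 = 5.25

5.25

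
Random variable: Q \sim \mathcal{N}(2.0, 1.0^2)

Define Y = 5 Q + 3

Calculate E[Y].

For Y = 5Q + 3:
E[Y] = 5 * E[Q] + 3
E[Q] = 2.0 = 2
E[Y] = 5 * 2 + 3 = 13

13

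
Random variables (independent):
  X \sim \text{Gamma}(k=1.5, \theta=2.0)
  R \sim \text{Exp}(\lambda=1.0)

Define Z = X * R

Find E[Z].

For independent RVs: E[XY] = E[X]*E[Y]
E[X] = 3
E[R] = 1
E[Z] = 3 * 1 = 3

3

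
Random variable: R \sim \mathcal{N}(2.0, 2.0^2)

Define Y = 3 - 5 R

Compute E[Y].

For Y = -5R + 3:
E[Y] = -5 * E[R] + 3
E[R] = 2.0 = 2
E[Y] = -5 * 2 + 3 = -7

-7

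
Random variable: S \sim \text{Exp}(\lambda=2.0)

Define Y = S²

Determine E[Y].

Using E[X²] = Var(X) + (E[X])²:
E[S] = 0.5
Var(S) = 1/2.0^2 = 0.25
E[S²] = 0.25 + 0.5² = 0.25 + 0.25 = 0.5

0.5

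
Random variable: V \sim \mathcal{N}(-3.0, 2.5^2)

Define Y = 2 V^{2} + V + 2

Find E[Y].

E[Y] = 2*E[V²] + 1*E[V] + 2
E[V] = -3
E[V²] = Var(V) + (E[V])² = 6.25 + 9 = 15.25
E[Y] = 2*15.25 + 1*(-3) + 2 = 29.5

29.5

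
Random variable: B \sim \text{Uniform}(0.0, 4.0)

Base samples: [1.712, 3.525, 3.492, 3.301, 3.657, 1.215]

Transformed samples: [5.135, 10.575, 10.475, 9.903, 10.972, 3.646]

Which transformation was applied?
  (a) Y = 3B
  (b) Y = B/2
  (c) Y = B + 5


Checking option (a) Y = 3B:
  B = 1.712 -> Y = 5.135 ✓
  B = 3.525 -> Y = 10.575 ✓
  B = 3.492 -> Y = 10.475 ✓
All samples match this transformation.

(a) 3B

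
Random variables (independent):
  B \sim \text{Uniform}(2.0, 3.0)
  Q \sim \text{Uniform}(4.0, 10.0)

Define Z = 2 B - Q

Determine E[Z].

E[Z] = 2*E[B] - 1*E[Q]
E[B] = 2.5
E[Q] = 7
E[Z] = 2*2.5 - 1*7 = -2

-2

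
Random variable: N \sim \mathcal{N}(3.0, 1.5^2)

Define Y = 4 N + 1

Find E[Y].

For Y = 4N + 1:
E[Y] = 4 * E[N] + 1
E[N] = 3.0 = 3
E[Y] = 4 * 3 + 1 = 13

13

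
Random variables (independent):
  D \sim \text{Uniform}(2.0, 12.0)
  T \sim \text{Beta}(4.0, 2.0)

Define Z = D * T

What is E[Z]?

For independent RVs: E[XY] = E[X]*E[Y]
E[D] = 7
E[T] = 0.66666667
E[Z] = 7 * 0.66666667 = 4.6666667

4.6666667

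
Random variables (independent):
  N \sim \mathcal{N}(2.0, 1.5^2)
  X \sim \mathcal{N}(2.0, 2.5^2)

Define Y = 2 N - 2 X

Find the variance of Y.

For independent RVs: Var(aX + bY) = a²Var(X) + b²Var(Y)
Var(N) = 2.25
Var(X) = 6.25
Var(Y) = 2²*2.25 + (-2)²*6.25
= 4*2.25 + 4*6.25 = 34

34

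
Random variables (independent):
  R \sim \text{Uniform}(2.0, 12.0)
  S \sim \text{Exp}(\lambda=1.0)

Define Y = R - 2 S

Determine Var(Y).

For independent RVs: Var(aX + bY) = a²Var(X) + b²Var(Y)
Var(R) = 8.3333333
Var(S) = 1
Var(Y) = 1²*8.3333333 + (-2)²*1
= 1*8.3333333 + 4*1 = 12.333333

12.333333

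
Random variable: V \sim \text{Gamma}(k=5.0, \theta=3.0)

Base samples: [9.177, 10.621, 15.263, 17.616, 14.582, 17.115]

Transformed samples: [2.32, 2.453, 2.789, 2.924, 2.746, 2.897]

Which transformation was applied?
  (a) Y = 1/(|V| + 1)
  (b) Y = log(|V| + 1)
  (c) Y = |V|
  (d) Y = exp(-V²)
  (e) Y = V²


Checking option (b) Y = log(|V| + 1):
  V = 9.177 -> Y = 2.32 ✓
  V = 10.621 -> Y = 2.453 ✓
  V = 15.263 -> Y = 2.789 ✓
All samples match this transformation.

(b) log(|V| + 1)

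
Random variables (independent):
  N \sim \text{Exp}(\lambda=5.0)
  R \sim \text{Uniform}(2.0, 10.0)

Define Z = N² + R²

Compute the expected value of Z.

E[Z] = E[N²] + E[R²]
E[N²] = Var(N) + E[N]² = 0.04 + 0.04 = 0.08
E[R²] = Var(R) + E[R]² = 5.3333333 + 36 = 41.333333
E[Z] = 0.08 + 41.333333 = 41.413333

41.413333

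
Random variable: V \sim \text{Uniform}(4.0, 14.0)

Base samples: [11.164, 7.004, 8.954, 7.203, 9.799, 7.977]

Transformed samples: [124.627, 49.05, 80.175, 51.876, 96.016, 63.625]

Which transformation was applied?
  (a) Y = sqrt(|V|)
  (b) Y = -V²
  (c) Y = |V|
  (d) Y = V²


Checking option (d) Y = V²:
  V = 11.164 -> Y = 124.627 ✓
  V = 7.004 -> Y = 49.05 ✓
  V = 8.954 -> Y = 80.175 ✓
All samples match this transformation.

(d) V²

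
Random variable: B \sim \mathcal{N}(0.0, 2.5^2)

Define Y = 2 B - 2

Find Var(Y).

For Y = aB + b: Var(Y) = a² * Var(B)
Var(B) = 2.5^2 = 6.25
Var(Y) = 2² * 6.25 = 4 * 6.25 = 25

25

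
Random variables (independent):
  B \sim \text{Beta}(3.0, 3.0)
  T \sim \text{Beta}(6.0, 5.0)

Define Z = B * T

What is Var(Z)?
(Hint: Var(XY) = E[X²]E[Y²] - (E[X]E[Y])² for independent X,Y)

Var(XY) = E[X²]E[Y²] - (E[X]E[Y])²
E[B] = 0.5, Var(B) = 0.035714286
E[T] = 0.54545455, Var(T) = 0.020661157
E[B²] = 0.035714286 + 0.5² = 0.28571429
E[T²] = 0.020661157 + 0.54545455² = 0.31818182
Var(Z) = 0.28571429*0.31818182 - (0.5*0.54545455)²
= 0.090909091 - 0.074380165 = 0.016528926

0.016528926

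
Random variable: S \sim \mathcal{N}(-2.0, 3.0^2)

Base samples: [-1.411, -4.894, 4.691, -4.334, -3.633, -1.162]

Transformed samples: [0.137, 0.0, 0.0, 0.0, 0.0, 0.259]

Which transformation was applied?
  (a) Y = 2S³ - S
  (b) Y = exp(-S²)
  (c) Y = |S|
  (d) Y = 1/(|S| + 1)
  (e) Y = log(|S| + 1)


Checking option (b) Y = exp(-S²):
  S = -1.411 -> Y = 0.137 ✓
  S = -4.894 -> Y = 0.0 ✓
  S = 4.691 -> Y = 0.0 ✓
All samples match this transformation.

(b) exp(-S²)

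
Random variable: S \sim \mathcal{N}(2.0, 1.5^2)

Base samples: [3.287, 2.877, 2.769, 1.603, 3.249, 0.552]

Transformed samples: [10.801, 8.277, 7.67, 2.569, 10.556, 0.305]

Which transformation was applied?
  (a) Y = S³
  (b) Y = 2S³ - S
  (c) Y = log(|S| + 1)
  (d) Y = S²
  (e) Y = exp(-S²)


Checking option (d) Y = S²:
  S = 3.287 -> Y = 10.801 ✓
  S = 2.877 -> Y = 8.277 ✓
  S = 2.769 -> Y = 7.67 ✓
All samples match this transformation.

(d) S²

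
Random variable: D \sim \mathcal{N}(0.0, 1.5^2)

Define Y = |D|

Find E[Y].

For X ~ N(0, 1.5²), E[|X|] = sigma * sqrt(2/pi)
= 1.5 * sqrt(2/pi) = 1.1968268

1.1968268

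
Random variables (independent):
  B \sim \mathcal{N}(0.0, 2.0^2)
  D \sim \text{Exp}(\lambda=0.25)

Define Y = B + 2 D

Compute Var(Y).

For independent RVs: Var(aX + bY) = a²Var(X) + b²Var(Y)
Var(B) = 4
Var(D) = 16
Var(Y) = 1²*4 + 2²*16
= 1*4 + 4*16 = 68

68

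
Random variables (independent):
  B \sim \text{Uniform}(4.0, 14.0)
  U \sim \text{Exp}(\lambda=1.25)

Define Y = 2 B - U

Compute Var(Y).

For independent RVs: Var(aX + bY) = a²Var(X) + b²Var(Y)
Var(B) = 8.3333333
Var(U) = 0.64
Var(Y) = 2²*8.3333333 + (-1)²*0.64
= 4*8.3333333 + 1*0.64 = 33.973333

33.973333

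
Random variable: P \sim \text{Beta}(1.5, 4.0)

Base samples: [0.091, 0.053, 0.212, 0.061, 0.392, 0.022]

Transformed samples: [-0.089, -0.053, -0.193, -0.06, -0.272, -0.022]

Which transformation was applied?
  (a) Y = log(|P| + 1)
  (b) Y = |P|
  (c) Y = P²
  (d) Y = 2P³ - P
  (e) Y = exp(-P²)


Checking option (d) Y = 2P³ - P:
  P = 0.091 -> Y = -0.089 ✓
  P = 0.053 -> Y = -0.053 ✓
  P = 0.212 -> Y = -0.193 ✓
All samples match this transformation.

(d) 2P³ - P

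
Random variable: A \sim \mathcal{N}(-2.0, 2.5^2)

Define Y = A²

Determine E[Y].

E[A²] = Var(A) + (E[A])² = 6.25 + 4 = 10.25

10.25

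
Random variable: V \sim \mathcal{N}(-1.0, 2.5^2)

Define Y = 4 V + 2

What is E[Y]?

For Y = 4V + 2:
E[Y] = 4 * E[V] + 2
E[V] = -1.0 = -1
E[Y] = 4 * (-1) + 2 = -2

-2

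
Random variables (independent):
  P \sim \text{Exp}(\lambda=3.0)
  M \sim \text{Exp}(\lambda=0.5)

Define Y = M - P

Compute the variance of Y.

For independent RVs: Var(aX + bY) = a²Var(X) + b²Var(Y)
Var(P) = 0.11111111
Var(M) = 4
Var(Y) = (-1)²*0.11111111 + 1²*4
= 1*0.11111111 + 1*4 = 4.1111111

4.1111111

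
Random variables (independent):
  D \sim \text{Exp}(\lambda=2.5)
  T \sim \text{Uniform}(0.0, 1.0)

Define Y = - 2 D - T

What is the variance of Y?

For independent RVs: Var(aX + bY) = a²Var(X) + b²Var(Y)
Var(D) = 0.16
Var(T) = 0.083333333
Var(Y) = (-2)²*0.16 + (-1)²*0.083333333
= 4*0.16 + 1*0.083333333 = 0.72333333

0.72333333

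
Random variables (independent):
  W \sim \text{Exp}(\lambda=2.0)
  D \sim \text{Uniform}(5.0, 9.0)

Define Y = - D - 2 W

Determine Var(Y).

For independent RVs: Var(aX + bY) = a²Var(X) + b²Var(Y)
Var(W) = 0.25
Var(D) = 1.3333333
Var(Y) = (-2)²*0.25 + (-1)²*1.3333333
= 4*0.25 + 1*1.3333333 = 2.3333333

2.3333333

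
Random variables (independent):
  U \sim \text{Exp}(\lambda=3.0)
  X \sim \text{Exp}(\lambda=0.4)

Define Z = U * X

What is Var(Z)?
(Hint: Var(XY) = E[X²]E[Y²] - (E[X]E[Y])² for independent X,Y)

Var(XY) = E[X²]E[Y²] - (E[X]E[Y])²
E[U] = 0.33333333, Var(U) = 0.11111111
E[X] = 2.5, Var(X) = 6.25
E[U²] = 0.11111111 + 0.33333333² = 0.22222222
E[X²] = 6.25 + 2.5² = 12.5
Var(Z) = 0.22222222*12.5 - (0.33333333*2.5)²
= 2.7777778 - 0.69444444 = 2.0833333

2.0833333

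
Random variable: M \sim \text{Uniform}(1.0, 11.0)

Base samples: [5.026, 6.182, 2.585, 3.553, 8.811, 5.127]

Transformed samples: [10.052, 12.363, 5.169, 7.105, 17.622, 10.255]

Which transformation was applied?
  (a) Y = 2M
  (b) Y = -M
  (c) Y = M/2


Checking option (a) Y = 2M:
  M = 5.026 -> Y = 10.052 ✓
  M = 6.182 -> Y = 12.363 ✓
  M = 2.585 -> Y = 5.169 ✓
All samples match this transformation.

(a) 2M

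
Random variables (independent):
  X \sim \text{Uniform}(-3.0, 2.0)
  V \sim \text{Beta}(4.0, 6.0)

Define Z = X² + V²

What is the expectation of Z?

E[Z] = E[X²] + E[V²]
E[X²] = Var(X) + E[X]² = 2.0833333 + 0.25 = 2.3333333
E[V²] = Var(V) + E[V]² = 0.021818182 + 0.16 = 0.18181818
E[Z] = 2.3333333 + 0.18181818 = 2.5151515

2.5151515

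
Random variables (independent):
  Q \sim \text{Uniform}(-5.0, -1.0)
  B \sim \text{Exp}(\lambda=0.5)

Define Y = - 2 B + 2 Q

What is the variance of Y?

For independent RVs: Var(aX + bY) = a²Var(X) + b²Var(Y)
Var(Q) = 1.3333333
Var(B) = 4
Var(Y) = 2²*1.3333333 + (-2)²*4
= 4*1.3333333 + 4*4 = 21.333333

21.333333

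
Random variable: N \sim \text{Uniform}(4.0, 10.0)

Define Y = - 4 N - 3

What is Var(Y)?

For Y = aN + b: Var(Y) = a² * Var(N)
Var(N) = (10 - 4)^2/12 = 3
Var(Y) = (-4)² * 3 = 16 * 3 = 48

48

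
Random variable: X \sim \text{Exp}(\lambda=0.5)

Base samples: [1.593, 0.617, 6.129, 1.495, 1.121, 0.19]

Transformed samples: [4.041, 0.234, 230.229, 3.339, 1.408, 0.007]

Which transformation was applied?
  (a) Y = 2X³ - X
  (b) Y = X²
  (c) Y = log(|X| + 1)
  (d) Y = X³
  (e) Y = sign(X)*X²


Checking option (d) Y = X³:
  X = 1.593 -> Y = 4.041 ✓
  X = 0.617 -> Y = 0.234 ✓
  X = 6.129 -> Y = 230.229 ✓
All samples match this transformation.

(d) X³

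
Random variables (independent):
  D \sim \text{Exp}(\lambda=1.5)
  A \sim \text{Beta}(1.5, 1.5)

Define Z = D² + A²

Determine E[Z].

E[Z] = E[D²] + E[A²]
E[D²] = Var(D) + E[D]² = 0.44444444 + 0.44444444 = 0.88888889
E[A²] = Var(A) + E[A]² = 0.0625 + 0.25 = 0.3125
E[Z] = 0.88888889 + 0.3125 = 1.2013889

1.2013889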